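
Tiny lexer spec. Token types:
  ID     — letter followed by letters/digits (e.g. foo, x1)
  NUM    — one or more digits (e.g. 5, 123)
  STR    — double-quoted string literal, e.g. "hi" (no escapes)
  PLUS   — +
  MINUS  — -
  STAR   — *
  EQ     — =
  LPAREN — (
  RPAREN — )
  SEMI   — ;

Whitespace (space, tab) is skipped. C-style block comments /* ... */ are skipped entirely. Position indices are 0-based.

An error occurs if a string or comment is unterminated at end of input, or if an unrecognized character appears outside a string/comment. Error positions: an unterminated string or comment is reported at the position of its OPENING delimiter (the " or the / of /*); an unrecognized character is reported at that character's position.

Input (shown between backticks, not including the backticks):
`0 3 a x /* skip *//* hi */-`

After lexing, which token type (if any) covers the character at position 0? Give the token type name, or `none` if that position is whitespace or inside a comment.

Answer: NUM

Derivation:
pos=0: emit NUM '0' (now at pos=1)
pos=2: emit NUM '3' (now at pos=3)
pos=4: emit ID 'a' (now at pos=5)
pos=6: emit ID 'x' (now at pos=7)
pos=8: enter COMMENT mode (saw '/*')
exit COMMENT mode (now at pos=18)
pos=18: enter COMMENT mode (saw '/*')
exit COMMENT mode (now at pos=26)
pos=26: emit MINUS '-'
DONE. 5 tokens: [NUM, NUM, ID, ID, MINUS]
Position 0: char is '0' -> NUM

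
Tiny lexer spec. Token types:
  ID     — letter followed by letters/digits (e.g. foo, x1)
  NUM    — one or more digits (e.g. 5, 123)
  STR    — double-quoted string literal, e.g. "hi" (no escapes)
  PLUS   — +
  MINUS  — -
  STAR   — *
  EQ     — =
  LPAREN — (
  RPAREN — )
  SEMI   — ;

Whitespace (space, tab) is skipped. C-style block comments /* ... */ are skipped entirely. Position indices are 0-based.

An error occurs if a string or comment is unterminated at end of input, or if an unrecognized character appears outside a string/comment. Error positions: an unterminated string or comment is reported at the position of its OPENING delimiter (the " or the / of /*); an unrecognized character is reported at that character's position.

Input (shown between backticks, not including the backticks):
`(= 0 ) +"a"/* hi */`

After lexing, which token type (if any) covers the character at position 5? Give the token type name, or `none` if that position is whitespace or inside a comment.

Answer: RPAREN

Derivation:
pos=0: emit LPAREN '('
pos=1: emit EQ '='
pos=3: emit NUM '0' (now at pos=4)
pos=5: emit RPAREN ')'
pos=7: emit PLUS '+'
pos=8: enter STRING mode
pos=8: emit STR "a" (now at pos=11)
pos=11: enter COMMENT mode (saw '/*')
exit COMMENT mode (now at pos=19)
DONE. 6 tokens: [LPAREN, EQ, NUM, RPAREN, PLUS, STR]
Position 5: char is ')' -> RPAREN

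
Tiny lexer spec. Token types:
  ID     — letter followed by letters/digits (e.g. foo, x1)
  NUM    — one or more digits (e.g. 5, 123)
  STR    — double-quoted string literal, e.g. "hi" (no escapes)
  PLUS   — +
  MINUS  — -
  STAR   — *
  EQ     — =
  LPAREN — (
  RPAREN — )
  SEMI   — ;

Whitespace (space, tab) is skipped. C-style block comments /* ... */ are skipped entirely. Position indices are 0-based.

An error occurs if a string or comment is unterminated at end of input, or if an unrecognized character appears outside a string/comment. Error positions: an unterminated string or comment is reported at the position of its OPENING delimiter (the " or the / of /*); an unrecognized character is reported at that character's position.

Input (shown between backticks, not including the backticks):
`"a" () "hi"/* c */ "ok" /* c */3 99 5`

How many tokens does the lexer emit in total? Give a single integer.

Answer: 8

Derivation:
pos=0: enter STRING mode
pos=0: emit STR "a" (now at pos=3)
pos=4: emit LPAREN '('
pos=5: emit RPAREN ')'
pos=7: enter STRING mode
pos=7: emit STR "hi" (now at pos=11)
pos=11: enter COMMENT mode (saw '/*')
exit COMMENT mode (now at pos=18)
pos=19: enter STRING mode
pos=19: emit STR "ok" (now at pos=23)
pos=24: enter COMMENT mode (saw '/*')
exit COMMENT mode (now at pos=31)
pos=31: emit NUM '3' (now at pos=32)
pos=33: emit NUM '99' (now at pos=35)
pos=36: emit NUM '5' (now at pos=37)
DONE. 8 tokens: [STR, LPAREN, RPAREN, STR, STR, NUM, NUM, NUM]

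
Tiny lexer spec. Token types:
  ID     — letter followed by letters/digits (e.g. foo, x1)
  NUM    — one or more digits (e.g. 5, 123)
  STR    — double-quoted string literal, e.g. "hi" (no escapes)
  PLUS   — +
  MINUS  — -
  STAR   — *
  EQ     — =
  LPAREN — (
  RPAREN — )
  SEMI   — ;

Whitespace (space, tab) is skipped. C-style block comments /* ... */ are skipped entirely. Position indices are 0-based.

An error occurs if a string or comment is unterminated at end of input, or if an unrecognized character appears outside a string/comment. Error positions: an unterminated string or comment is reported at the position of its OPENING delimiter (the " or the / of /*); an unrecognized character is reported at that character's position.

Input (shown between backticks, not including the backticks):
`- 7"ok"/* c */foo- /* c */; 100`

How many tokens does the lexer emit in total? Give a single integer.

pos=0: emit MINUS '-'
pos=2: emit NUM '7' (now at pos=3)
pos=3: enter STRING mode
pos=3: emit STR "ok" (now at pos=7)
pos=7: enter COMMENT mode (saw '/*')
exit COMMENT mode (now at pos=14)
pos=14: emit ID 'foo' (now at pos=17)
pos=17: emit MINUS '-'
pos=19: enter COMMENT mode (saw '/*')
exit COMMENT mode (now at pos=26)
pos=26: emit SEMI ';'
pos=28: emit NUM '100' (now at pos=31)
DONE. 7 tokens: [MINUS, NUM, STR, ID, MINUS, SEMI, NUM]

Answer: 7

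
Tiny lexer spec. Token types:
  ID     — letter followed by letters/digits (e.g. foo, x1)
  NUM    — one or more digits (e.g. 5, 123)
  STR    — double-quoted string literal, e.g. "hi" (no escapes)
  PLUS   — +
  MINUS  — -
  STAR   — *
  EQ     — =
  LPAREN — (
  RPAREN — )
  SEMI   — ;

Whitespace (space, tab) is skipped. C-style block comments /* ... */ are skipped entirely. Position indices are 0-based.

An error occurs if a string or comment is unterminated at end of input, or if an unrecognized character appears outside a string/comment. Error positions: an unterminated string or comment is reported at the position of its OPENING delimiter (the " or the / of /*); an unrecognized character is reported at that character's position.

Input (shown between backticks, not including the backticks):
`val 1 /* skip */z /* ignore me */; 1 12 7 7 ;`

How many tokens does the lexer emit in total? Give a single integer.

Answer: 9

Derivation:
pos=0: emit ID 'val' (now at pos=3)
pos=4: emit NUM '1' (now at pos=5)
pos=6: enter COMMENT mode (saw '/*')
exit COMMENT mode (now at pos=16)
pos=16: emit ID 'z' (now at pos=17)
pos=18: enter COMMENT mode (saw '/*')
exit COMMENT mode (now at pos=33)
pos=33: emit SEMI ';'
pos=35: emit NUM '1' (now at pos=36)
pos=37: emit NUM '12' (now at pos=39)
pos=40: emit NUM '7' (now at pos=41)
pos=42: emit NUM '7' (now at pos=43)
pos=44: emit SEMI ';'
DONE. 9 tokens: [ID, NUM, ID, SEMI, NUM, NUM, NUM, NUM, SEMI]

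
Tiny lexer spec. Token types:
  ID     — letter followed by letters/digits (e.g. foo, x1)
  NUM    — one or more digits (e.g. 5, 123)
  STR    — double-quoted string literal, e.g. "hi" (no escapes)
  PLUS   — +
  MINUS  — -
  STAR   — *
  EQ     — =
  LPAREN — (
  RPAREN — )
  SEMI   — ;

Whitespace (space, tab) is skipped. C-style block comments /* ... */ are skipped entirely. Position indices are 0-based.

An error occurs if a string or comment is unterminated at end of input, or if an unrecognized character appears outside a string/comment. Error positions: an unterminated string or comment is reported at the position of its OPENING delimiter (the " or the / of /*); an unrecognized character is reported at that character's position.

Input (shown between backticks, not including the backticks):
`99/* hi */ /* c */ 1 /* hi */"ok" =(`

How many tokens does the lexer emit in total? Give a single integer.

pos=0: emit NUM '99' (now at pos=2)
pos=2: enter COMMENT mode (saw '/*')
exit COMMENT mode (now at pos=10)
pos=11: enter COMMENT mode (saw '/*')
exit COMMENT mode (now at pos=18)
pos=19: emit NUM '1' (now at pos=20)
pos=21: enter COMMENT mode (saw '/*')
exit COMMENT mode (now at pos=29)
pos=29: enter STRING mode
pos=29: emit STR "ok" (now at pos=33)
pos=34: emit EQ '='
pos=35: emit LPAREN '('
DONE. 5 tokens: [NUM, NUM, STR, EQ, LPAREN]

Answer: 5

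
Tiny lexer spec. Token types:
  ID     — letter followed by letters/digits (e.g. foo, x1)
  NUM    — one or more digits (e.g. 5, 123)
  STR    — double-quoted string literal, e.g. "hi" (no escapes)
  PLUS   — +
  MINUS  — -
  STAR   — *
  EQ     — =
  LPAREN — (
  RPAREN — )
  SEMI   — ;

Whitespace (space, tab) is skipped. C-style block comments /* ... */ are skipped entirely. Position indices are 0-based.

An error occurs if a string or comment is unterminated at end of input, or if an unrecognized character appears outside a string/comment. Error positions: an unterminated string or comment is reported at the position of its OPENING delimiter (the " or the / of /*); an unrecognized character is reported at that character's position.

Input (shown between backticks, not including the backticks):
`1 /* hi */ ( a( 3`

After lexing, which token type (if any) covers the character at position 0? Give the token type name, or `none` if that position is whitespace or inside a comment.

pos=0: emit NUM '1' (now at pos=1)
pos=2: enter COMMENT mode (saw '/*')
exit COMMENT mode (now at pos=10)
pos=11: emit LPAREN '('
pos=13: emit ID 'a' (now at pos=14)
pos=14: emit LPAREN '('
pos=16: emit NUM '3' (now at pos=17)
DONE. 5 tokens: [NUM, LPAREN, ID, LPAREN, NUM]
Position 0: char is '1' -> NUM

Answer: NUM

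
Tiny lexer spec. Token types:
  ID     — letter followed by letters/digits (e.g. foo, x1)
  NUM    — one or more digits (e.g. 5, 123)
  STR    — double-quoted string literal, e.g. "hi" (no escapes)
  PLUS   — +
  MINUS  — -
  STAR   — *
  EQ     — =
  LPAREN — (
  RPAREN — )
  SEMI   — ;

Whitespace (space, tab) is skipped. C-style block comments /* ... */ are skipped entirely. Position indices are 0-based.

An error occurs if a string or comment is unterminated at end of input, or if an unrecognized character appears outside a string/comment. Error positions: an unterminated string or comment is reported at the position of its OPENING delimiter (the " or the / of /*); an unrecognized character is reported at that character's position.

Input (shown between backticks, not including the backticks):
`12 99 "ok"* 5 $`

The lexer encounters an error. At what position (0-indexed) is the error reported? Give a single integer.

pos=0: emit NUM '12' (now at pos=2)
pos=3: emit NUM '99' (now at pos=5)
pos=6: enter STRING mode
pos=6: emit STR "ok" (now at pos=10)
pos=10: emit STAR '*'
pos=12: emit NUM '5' (now at pos=13)
pos=14: ERROR — unrecognized char '$'

Answer: 14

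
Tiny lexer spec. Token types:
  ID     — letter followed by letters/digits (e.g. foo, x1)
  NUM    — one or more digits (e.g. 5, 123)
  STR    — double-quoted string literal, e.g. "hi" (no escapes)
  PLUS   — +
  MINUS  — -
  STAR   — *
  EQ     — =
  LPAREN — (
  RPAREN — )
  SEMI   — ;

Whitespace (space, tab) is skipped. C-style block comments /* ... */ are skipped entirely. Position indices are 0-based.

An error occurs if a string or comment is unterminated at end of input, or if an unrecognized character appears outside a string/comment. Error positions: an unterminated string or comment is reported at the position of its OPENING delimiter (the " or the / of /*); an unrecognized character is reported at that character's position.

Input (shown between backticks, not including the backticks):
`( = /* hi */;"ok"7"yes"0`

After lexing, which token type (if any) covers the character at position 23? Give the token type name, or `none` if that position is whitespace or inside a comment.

pos=0: emit LPAREN '('
pos=2: emit EQ '='
pos=4: enter COMMENT mode (saw '/*')
exit COMMENT mode (now at pos=12)
pos=12: emit SEMI ';'
pos=13: enter STRING mode
pos=13: emit STR "ok" (now at pos=17)
pos=17: emit NUM '7' (now at pos=18)
pos=18: enter STRING mode
pos=18: emit STR "yes" (now at pos=23)
pos=23: emit NUM '0' (now at pos=24)
DONE. 7 tokens: [LPAREN, EQ, SEMI, STR, NUM, STR, NUM]
Position 23: char is '0' -> NUM

Answer: NUM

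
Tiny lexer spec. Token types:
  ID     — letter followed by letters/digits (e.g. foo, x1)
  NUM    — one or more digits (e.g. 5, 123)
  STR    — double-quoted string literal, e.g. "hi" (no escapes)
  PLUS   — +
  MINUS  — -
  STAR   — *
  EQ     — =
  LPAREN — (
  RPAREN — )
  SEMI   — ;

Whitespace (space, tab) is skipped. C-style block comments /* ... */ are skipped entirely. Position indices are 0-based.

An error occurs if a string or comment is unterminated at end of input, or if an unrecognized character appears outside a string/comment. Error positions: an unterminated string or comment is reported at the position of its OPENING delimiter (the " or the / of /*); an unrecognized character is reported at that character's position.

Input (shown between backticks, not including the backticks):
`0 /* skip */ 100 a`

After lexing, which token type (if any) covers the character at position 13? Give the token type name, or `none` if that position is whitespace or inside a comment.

pos=0: emit NUM '0' (now at pos=1)
pos=2: enter COMMENT mode (saw '/*')
exit COMMENT mode (now at pos=12)
pos=13: emit NUM '100' (now at pos=16)
pos=17: emit ID 'a' (now at pos=18)
DONE. 3 tokens: [NUM, NUM, ID]
Position 13: char is '1' -> NUM

Answer: NUM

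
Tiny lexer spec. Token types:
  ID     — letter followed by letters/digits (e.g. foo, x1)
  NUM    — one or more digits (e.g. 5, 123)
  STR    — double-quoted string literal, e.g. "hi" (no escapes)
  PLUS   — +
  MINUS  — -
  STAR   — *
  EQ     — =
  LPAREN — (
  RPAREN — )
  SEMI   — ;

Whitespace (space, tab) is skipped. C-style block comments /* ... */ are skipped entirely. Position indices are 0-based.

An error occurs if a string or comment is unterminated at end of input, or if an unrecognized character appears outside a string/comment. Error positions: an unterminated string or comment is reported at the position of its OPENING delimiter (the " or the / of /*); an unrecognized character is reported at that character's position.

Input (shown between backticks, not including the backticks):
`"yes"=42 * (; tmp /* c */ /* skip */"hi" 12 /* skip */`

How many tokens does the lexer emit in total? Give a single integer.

pos=0: enter STRING mode
pos=0: emit STR "yes" (now at pos=5)
pos=5: emit EQ '='
pos=6: emit NUM '42' (now at pos=8)
pos=9: emit STAR '*'
pos=11: emit LPAREN '('
pos=12: emit SEMI ';'
pos=14: emit ID 'tmp' (now at pos=17)
pos=18: enter COMMENT mode (saw '/*')
exit COMMENT mode (now at pos=25)
pos=26: enter COMMENT mode (saw '/*')
exit COMMENT mode (now at pos=36)
pos=36: enter STRING mode
pos=36: emit STR "hi" (now at pos=40)
pos=41: emit NUM '12' (now at pos=43)
pos=44: enter COMMENT mode (saw '/*')
exit COMMENT mode (now at pos=54)
DONE. 9 tokens: [STR, EQ, NUM, STAR, LPAREN, SEMI, ID, STR, NUM]

Answer: 9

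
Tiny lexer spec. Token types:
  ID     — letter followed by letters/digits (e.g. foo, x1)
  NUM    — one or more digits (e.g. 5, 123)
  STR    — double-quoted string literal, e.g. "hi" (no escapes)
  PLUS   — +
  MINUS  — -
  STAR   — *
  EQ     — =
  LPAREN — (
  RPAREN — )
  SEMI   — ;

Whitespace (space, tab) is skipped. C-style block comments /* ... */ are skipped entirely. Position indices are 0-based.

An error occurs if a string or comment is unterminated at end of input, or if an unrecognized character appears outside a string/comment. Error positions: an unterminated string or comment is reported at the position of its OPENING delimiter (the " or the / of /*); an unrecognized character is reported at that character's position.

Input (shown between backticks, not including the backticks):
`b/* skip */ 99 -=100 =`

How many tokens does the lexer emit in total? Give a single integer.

Answer: 6

Derivation:
pos=0: emit ID 'b' (now at pos=1)
pos=1: enter COMMENT mode (saw '/*')
exit COMMENT mode (now at pos=11)
pos=12: emit NUM '99' (now at pos=14)
pos=15: emit MINUS '-'
pos=16: emit EQ '='
pos=17: emit NUM '100' (now at pos=20)
pos=21: emit EQ '='
DONE. 6 tokens: [ID, NUM, MINUS, EQ, NUM, EQ]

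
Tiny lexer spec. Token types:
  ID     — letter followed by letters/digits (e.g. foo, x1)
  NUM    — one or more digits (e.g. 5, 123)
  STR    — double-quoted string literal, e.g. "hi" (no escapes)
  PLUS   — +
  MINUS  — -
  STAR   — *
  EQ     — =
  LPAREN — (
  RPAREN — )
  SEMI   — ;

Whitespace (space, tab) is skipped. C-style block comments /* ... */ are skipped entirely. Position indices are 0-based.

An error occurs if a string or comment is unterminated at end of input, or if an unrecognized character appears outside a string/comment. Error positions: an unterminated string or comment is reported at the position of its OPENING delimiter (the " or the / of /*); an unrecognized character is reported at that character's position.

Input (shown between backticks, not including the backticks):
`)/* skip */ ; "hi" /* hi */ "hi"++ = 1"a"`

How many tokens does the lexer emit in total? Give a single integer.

Answer: 9

Derivation:
pos=0: emit RPAREN ')'
pos=1: enter COMMENT mode (saw '/*')
exit COMMENT mode (now at pos=11)
pos=12: emit SEMI ';'
pos=14: enter STRING mode
pos=14: emit STR "hi" (now at pos=18)
pos=19: enter COMMENT mode (saw '/*')
exit COMMENT mode (now at pos=27)
pos=28: enter STRING mode
pos=28: emit STR "hi" (now at pos=32)
pos=32: emit PLUS '+'
pos=33: emit PLUS '+'
pos=35: emit EQ '='
pos=37: emit NUM '1' (now at pos=38)
pos=38: enter STRING mode
pos=38: emit STR "a" (now at pos=41)
DONE. 9 tokens: [RPAREN, SEMI, STR, STR, PLUS, PLUS, EQ, NUM, STR]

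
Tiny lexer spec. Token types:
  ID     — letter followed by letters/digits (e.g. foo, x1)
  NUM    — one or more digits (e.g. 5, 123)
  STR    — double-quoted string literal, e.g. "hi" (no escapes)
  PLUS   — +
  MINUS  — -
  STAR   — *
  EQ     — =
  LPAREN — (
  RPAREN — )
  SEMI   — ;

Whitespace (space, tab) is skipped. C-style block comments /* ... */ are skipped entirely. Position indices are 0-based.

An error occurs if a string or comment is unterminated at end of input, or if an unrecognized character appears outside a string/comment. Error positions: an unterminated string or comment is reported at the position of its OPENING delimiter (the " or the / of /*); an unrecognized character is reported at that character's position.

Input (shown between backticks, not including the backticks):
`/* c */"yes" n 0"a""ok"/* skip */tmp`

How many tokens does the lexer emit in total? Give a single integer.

Answer: 6

Derivation:
pos=0: enter COMMENT mode (saw '/*')
exit COMMENT mode (now at pos=7)
pos=7: enter STRING mode
pos=7: emit STR "yes" (now at pos=12)
pos=13: emit ID 'n' (now at pos=14)
pos=15: emit NUM '0' (now at pos=16)
pos=16: enter STRING mode
pos=16: emit STR "a" (now at pos=19)
pos=19: enter STRING mode
pos=19: emit STR "ok" (now at pos=23)
pos=23: enter COMMENT mode (saw '/*')
exit COMMENT mode (now at pos=33)
pos=33: emit ID 'tmp' (now at pos=36)
DONE. 6 tokens: [STR, ID, NUM, STR, STR, ID]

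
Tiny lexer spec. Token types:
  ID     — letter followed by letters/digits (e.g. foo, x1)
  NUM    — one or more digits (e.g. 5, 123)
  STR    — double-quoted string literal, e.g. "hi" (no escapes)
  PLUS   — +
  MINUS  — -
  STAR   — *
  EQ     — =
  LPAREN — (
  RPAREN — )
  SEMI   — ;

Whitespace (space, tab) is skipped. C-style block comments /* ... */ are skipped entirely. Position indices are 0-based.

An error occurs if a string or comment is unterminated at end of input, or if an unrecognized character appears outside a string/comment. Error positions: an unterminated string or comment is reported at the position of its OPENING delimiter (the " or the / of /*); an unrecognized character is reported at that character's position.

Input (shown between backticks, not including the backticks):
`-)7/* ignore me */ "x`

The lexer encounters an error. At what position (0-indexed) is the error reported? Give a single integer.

Answer: 19

Derivation:
pos=0: emit MINUS '-'
pos=1: emit RPAREN ')'
pos=2: emit NUM '7' (now at pos=3)
pos=3: enter COMMENT mode (saw '/*')
exit COMMENT mode (now at pos=18)
pos=19: enter STRING mode
pos=19: ERROR — unterminated string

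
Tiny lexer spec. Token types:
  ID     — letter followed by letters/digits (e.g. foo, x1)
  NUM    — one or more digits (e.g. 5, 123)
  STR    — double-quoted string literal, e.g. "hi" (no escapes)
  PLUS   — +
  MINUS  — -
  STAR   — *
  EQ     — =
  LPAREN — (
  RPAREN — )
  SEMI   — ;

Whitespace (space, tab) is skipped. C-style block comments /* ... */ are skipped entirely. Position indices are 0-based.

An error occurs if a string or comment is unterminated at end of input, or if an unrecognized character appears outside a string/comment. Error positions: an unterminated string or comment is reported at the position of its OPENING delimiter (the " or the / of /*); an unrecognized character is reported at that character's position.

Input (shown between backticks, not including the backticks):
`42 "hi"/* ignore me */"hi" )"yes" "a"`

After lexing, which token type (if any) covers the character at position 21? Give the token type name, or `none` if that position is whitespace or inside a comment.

pos=0: emit NUM '42' (now at pos=2)
pos=3: enter STRING mode
pos=3: emit STR "hi" (now at pos=7)
pos=7: enter COMMENT mode (saw '/*')
exit COMMENT mode (now at pos=22)
pos=22: enter STRING mode
pos=22: emit STR "hi" (now at pos=26)
pos=27: emit RPAREN ')'
pos=28: enter STRING mode
pos=28: emit STR "yes" (now at pos=33)
pos=34: enter STRING mode
pos=34: emit STR "a" (now at pos=37)
DONE. 6 tokens: [NUM, STR, STR, RPAREN, STR, STR]
Position 21: char is '/' -> none

Answer: none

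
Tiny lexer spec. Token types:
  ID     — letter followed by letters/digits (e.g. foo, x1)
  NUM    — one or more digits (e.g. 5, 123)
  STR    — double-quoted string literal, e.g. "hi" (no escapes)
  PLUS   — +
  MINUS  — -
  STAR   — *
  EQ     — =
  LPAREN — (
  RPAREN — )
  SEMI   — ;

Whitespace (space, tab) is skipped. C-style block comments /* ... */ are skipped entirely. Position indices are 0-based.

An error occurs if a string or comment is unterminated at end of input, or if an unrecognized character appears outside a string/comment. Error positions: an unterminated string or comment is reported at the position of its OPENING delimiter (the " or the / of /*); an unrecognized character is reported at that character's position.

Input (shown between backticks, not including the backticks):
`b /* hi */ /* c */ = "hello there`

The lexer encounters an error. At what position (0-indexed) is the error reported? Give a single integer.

Answer: 21

Derivation:
pos=0: emit ID 'b' (now at pos=1)
pos=2: enter COMMENT mode (saw '/*')
exit COMMENT mode (now at pos=10)
pos=11: enter COMMENT mode (saw '/*')
exit COMMENT mode (now at pos=18)
pos=19: emit EQ '='
pos=21: enter STRING mode
pos=21: ERROR — unterminated string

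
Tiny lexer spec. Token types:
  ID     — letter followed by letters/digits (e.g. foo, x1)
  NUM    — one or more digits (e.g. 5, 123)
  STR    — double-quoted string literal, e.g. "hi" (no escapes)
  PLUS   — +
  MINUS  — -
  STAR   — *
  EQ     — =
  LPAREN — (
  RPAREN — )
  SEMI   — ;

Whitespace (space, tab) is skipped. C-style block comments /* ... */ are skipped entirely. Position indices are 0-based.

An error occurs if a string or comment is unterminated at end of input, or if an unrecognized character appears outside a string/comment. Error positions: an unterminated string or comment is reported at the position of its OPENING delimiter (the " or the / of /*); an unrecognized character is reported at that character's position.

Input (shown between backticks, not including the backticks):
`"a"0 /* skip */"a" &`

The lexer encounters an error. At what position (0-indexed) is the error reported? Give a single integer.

pos=0: enter STRING mode
pos=0: emit STR "a" (now at pos=3)
pos=3: emit NUM '0' (now at pos=4)
pos=5: enter COMMENT mode (saw '/*')
exit COMMENT mode (now at pos=15)
pos=15: enter STRING mode
pos=15: emit STR "a" (now at pos=18)
pos=19: ERROR — unrecognized char '&'

Answer: 19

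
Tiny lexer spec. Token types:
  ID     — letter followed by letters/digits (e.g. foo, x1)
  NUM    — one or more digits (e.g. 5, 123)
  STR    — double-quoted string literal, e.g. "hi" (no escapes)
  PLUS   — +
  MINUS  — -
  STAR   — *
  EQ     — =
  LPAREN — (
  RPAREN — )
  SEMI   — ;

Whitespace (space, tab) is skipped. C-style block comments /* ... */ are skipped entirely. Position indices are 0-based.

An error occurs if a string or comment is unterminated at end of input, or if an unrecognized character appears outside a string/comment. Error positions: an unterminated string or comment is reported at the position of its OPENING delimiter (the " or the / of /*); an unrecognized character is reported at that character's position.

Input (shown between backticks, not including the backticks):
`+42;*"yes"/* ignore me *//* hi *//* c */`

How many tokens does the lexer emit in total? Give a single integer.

Answer: 5

Derivation:
pos=0: emit PLUS '+'
pos=1: emit NUM '42' (now at pos=3)
pos=3: emit SEMI ';'
pos=4: emit STAR '*'
pos=5: enter STRING mode
pos=5: emit STR "yes" (now at pos=10)
pos=10: enter COMMENT mode (saw '/*')
exit COMMENT mode (now at pos=25)
pos=25: enter COMMENT mode (saw '/*')
exit COMMENT mode (now at pos=33)
pos=33: enter COMMENT mode (saw '/*')
exit COMMENT mode (now at pos=40)
DONE. 5 tokens: [PLUS, NUM, SEMI, STAR, STR]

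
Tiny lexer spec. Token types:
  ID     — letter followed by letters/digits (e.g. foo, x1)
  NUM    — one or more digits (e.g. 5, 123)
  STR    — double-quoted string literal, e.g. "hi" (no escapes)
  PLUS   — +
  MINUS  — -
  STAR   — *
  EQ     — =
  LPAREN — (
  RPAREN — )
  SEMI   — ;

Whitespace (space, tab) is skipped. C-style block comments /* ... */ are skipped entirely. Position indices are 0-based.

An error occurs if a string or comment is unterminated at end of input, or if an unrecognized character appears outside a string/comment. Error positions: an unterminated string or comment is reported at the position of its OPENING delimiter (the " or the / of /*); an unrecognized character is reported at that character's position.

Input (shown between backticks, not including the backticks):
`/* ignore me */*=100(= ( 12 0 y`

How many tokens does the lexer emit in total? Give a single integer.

Answer: 9

Derivation:
pos=0: enter COMMENT mode (saw '/*')
exit COMMENT mode (now at pos=15)
pos=15: emit STAR '*'
pos=16: emit EQ '='
pos=17: emit NUM '100' (now at pos=20)
pos=20: emit LPAREN '('
pos=21: emit EQ '='
pos=23: emit LPAREN '('
pos=25: emit NUM '12' (now at pos=27)
pos=28: emit NUM '0' (now at pos=29)
pos=30: emit ID 'y' (now at pos=31)
DONE. 9 tokens: [STAR, EQ, NUM, LPAREN, EQ, LPAREN, NUM, NUM, ID]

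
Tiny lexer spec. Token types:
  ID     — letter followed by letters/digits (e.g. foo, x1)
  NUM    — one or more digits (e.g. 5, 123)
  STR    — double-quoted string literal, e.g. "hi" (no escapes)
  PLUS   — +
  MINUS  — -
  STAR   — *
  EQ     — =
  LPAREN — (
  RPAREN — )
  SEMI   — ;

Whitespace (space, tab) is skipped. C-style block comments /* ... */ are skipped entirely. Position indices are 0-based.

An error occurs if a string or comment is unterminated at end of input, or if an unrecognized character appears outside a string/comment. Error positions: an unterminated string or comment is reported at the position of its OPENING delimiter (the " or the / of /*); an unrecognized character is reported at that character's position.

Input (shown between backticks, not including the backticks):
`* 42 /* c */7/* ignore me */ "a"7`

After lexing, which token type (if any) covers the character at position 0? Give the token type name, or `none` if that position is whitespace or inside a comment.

pos=0: emit STAR '*'
pos=2: emit NUM '42' (now at pos=4)
pos=5: enter COMMENT mode (saw '/*')
exit COMMENT mode (now at pos=12)
pos=12: emit NUM '7' (now at pos=13)
pos=13: enter COMMENT mode (saw '/*')
exit COMMENT mode (now at pos=28)
pos=29: enter STRING mode
pos=29: emit STR "a" (now at pos=32)
pos=32: emit NUM '7' (now at pos=33)
DONE. 5 tokens: [STAR, NUM, NUM, STR, NUM]
Position 0: char is '*' -> STAR

Answer: STAR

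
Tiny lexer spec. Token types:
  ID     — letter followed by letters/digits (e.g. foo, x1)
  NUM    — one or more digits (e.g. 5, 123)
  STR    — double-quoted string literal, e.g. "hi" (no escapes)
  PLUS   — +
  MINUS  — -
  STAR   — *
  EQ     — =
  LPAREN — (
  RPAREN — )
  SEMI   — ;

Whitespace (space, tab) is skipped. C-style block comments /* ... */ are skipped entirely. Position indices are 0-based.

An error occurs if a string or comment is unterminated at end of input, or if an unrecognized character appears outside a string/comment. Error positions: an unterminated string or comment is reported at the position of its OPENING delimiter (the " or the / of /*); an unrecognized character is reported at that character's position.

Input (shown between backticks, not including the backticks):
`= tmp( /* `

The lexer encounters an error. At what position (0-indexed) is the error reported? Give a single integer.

Answer: 7

Derivation:
pos=0: emit EQ '='
pos=2: emit ID 'tmp' (now at pos=5)
pos=5: emit LPAREN '('
pos=7: enter COMMENT mode (saw '/*')
pos=7: ERROR — unterminated comment (reached EOF)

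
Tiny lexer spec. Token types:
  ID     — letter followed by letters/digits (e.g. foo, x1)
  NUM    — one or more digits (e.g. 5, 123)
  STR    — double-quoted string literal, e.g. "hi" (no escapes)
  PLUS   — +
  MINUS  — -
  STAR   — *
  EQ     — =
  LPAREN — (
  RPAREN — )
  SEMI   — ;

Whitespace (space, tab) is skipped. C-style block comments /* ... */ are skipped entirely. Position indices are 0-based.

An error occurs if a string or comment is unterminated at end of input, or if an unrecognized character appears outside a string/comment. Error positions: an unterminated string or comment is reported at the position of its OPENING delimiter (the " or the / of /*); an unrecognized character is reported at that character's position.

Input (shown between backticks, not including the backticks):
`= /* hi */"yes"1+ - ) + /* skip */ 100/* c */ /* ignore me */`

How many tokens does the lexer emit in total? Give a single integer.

Answer: 8

Derivation:
pos=0: emit EQ '='
pos=2: enter COMMENT mode (saw '/*')
exit COMMENT mode (now at pos=10)
pos=10: enter STRING mode
pos=10: emit STR "yes" (now at pos=15)
pos=15: emit NUM '1' (now at pos=16)
pos=16: emit PLUS '+'
pos=18: emit MINUS '-'
pos=20: emit RPAREN ')'
pos=22: emit PLUS '+'
pos=24: enter COMMENT mode (saw '/*')
exit COMMENT mode (now at pos=34)
pos=35: emit NUM '100' (now at pos=38)
pos=38: enter COMMENT mode (saw '/*')
exit COMMENT mode (now at pos=45)
pos=46: enter COMMENT mode (saw '/*')
exit COMMENT mode (now at pos=61)
DONE. 8 tokens: [EQ, STR, NUM, PLUS, MINUS, RPAREN, PLUS, NUM]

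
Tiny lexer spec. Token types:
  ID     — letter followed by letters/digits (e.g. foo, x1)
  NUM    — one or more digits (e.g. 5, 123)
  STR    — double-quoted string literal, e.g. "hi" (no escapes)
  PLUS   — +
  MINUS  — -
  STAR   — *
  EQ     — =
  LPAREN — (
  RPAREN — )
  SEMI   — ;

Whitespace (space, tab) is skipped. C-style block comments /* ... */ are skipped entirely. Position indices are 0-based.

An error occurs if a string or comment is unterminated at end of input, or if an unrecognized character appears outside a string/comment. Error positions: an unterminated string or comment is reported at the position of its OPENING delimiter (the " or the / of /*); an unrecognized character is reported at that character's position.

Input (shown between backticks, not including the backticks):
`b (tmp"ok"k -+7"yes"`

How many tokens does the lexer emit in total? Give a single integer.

Answer: 9

Derivation:
pos=0: emit ID 'b' (now at pos=1)
pos=2: emit LPAREN '('
pos=3: emit ID 'tmp' (now at pos=6)
pos=6: enter STRING mode
pos=6: emit STR "ok" (now at pos=10)
pos=10: emit ID 'k' (now at pos=11)
pos=12: emit MINUS '-'
pos=13: emit PLUS '+'
pos=14: emit NUM '7' (now at pos=15)
pos=15: enter STRING mode
pos=15: emit STR "yes" (now at pos=20)
DONE. 9 tokens: [ID, LPAREN, ID, STR, ID, MINUS, PLUS, NUM, STR]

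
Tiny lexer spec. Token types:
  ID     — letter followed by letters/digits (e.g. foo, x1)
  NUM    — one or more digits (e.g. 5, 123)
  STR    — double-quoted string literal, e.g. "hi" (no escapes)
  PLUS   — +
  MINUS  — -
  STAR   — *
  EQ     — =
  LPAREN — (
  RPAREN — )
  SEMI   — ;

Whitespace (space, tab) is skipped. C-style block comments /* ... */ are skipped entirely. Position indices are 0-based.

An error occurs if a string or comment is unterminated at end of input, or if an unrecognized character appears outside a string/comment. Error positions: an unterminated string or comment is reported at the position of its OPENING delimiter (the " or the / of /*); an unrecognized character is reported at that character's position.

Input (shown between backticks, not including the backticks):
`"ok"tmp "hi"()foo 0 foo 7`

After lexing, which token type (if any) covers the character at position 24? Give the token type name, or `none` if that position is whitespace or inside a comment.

Answer: NUM

Derivation:
pos=0: enter STRING mode
pos=0: emit STR "ok" (now at pos=4)
pos=4: emit ID 'tmp' (now at pos=7)
pos=8: enter STRING mode
pos=8: emit STR "hi" (now at pos=12)
pos=12: emit LPAREN '('
pos=13: emit RPAREN ')'
pos=14: emit ID 'foo' (now at pos=17)
pos=18: emit NUM '0' (now at pos=19)
pos=20: emit ID 'foo' (now at pos=23)
pos=24: emit NUM '7' (now at pos=25)
DONE. 9 tokens: [STR, ID, STR, LPAREN, RPAREN, ID, NUM, ID, NUM]
Position 24: char is '7' -> NUM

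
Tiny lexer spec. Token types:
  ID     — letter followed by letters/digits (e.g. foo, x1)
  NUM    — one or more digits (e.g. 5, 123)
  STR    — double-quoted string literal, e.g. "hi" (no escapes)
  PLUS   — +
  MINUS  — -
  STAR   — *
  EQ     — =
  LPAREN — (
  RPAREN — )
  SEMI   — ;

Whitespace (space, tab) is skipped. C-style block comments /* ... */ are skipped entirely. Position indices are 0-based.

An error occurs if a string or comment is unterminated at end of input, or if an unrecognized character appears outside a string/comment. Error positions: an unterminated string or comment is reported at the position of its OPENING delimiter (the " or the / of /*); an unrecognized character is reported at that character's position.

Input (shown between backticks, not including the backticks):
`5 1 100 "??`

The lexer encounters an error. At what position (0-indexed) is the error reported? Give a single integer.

pos=0: emit NUM '5' (now at pos=1)
pos=2: emit NUM '1' (now at pos=3)
pos=4: emit NUM '100' (now at pos=7)
pos=8: enter STRING mode
pos=8: ERROR — unterminated string

Answer: 8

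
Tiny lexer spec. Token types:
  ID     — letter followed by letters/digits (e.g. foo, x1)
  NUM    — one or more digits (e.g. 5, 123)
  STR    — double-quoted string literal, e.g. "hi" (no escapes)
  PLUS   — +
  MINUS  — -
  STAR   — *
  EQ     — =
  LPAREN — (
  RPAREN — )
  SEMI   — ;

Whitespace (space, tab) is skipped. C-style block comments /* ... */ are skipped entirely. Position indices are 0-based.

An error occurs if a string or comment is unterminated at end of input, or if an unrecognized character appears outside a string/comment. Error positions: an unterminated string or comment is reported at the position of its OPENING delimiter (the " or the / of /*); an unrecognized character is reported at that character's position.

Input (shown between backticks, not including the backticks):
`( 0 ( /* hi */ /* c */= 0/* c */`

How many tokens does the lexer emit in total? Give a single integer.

Answer: 5

Derivation:
pos=0: emit LPAREN '('
pos=2: emit NUM '0' (now at pos=3)
pos=4: emit LPAREN '('
pos=6: enter COMMENT mode (saw '/*')
exit COMMENT mode (now at pos=14)
pos=15: enter COMMENT mode (saw '/*')
exit COMMENT mode (now at pos=22)
pos=22: emit EQ '='
pos=24: emit NUM '0' (now at pos=25)
pos=25: enter COMMENT mode (saw '/*')
exit COMMENT mode (now at pos=32)
DONE. 5 tokens: [LPAREN, NUM, LPAREN, EQ, NUM]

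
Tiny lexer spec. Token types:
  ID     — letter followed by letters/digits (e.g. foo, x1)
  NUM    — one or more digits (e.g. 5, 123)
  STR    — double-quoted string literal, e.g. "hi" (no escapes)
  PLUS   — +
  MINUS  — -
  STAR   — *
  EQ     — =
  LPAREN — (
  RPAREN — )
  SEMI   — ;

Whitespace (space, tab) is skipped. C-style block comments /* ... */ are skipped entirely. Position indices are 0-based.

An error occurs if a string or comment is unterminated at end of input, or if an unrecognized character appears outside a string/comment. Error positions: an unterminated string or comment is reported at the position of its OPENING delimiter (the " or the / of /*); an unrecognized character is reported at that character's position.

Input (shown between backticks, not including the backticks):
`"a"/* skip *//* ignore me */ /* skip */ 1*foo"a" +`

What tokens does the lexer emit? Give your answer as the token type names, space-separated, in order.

Answer: STR NUM STAR ID STR PLUS

Derivation:
pos=0: enter STRING mode
pos=0: emit STR "a" (now at pos=3)
pos=3: enter COMMENT mode (saw '/*')
exit COMMENT mode (now at pos=13)
pos=13: enter COMMENT mode (saw '/*')
exit COMMENT mode (now at pos=28)
pos=29: enter COMMENT mode (saw '/*')
exit COMMENT mode (now at pos=39)
pos=40: emit NUM '1' (now at pos=41)
pos=41: emit STAR '*'
pos=42: emit ID 'foo' (now at pos=45)
pos=45: enter STRING mode
pos=45: emit STR "a" (now at pos=48)
pos=49: emit PLUS '+'
DONE. 6 tokens: [STR, NUM, STAR, ID, STR, PLUS]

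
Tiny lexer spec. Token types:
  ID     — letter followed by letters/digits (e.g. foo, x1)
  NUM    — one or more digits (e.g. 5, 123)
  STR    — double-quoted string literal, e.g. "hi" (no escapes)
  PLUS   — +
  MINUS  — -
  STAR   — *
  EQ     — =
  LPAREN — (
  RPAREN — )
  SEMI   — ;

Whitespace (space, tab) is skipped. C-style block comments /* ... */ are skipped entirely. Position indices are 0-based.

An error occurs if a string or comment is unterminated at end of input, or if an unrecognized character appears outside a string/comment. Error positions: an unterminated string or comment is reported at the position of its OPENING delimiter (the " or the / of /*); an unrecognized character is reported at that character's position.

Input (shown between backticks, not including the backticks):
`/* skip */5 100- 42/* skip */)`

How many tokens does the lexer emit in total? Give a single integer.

pos=0: enter COMMENT mode (saw '/*')
exit COMMENT mode (now at pos=10)
pos=10: emit NUM '5' (now at pos=11)
pos=12: emit NUM '100' (now at pos=15)
pos=15: emit MINUS '-'
pos=17: emit NUM '42' (now at pos=19)
pos=19: enter COMMENT mode (saw '/*')
exit COMMENT mode (now at pos=29)
pos=29: emit RPAREN ')'
DONE. 5 tokens: [NUM, NUM, MINUS, NUM, RPAREN]

Answer: 5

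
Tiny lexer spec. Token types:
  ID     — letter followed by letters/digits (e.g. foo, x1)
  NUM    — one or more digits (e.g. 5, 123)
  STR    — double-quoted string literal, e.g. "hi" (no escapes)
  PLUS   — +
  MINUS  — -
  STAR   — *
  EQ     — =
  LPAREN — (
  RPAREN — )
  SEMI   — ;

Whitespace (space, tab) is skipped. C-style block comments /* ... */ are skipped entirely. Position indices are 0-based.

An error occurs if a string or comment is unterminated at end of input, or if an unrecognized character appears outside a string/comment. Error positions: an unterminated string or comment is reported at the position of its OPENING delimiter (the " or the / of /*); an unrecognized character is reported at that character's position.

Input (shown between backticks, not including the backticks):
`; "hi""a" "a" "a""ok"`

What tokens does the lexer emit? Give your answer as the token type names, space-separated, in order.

Answer: SEMI STR STR STR STR STR

Derivation:
pos=0: emit SEMI ';'
pos=2: enter STRING mode
pos=2: emit STR "hi" (now at pos=6)
pos=6: enter STRING mode
pos=6: emit STR "a" (now at pos=9)
pos=10: enter STRING mode
pos=10: emit STR "a" (now at pos=13)
pos=14: enter STRING mode
pos=14: emit STR "a" (now at pos=17)
pos=17: enter STRING mode
pos=17: emit STR "ok" (now at pos=21)
DONE. 6 tokens: [SEMI, STR, STR, STR, STR, STR]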